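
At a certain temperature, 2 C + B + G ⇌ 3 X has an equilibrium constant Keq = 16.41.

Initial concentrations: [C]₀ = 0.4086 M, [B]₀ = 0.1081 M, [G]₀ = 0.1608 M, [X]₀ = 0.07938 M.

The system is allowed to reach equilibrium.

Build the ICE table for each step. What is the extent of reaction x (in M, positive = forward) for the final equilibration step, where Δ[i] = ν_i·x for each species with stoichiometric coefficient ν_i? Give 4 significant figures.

Q₀ = 0.1724 vs Keq = 16.41 ⇒ Q<K, forward
Step 1:
                  C         B         G         X
  Initial    0.4086    0.1081    0.1608   0.07938
  Change   -0.09536  -0.04768  -0.04768     0.143
  Equil      0.3132   0.06042    0.1131    0.2224
  solve Keq expr → x = 0.04768; check Q = 16.41

x = 0.04768 M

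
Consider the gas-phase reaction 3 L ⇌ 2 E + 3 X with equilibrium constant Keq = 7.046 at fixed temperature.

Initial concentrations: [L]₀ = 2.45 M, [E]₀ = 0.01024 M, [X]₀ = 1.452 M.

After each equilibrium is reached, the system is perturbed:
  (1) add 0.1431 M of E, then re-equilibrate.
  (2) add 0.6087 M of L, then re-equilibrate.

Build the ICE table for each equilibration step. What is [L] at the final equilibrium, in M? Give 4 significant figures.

Q₀ = 2.1827e-05 vs Keq = 7.046 ⇒ Q<K, forward
Step 1:
                    L           E           X
  I              2.45     0.01024       1.452
  C            -1.223       0.815       1.223
  E             1.227      0.8253       2.675
  solve Keq expr → x = 0.4075; check Q = 7.046
Then add 0.1431 M of E.
Step 2:
                    L           E           X
  I             1.227      0.9684       2.675
  C           0.06492    -0.04328    -0.06492
  E             1.292      0.9251        2.61
  solve Keq expr → x = -0.02164; check Q = 7.046
Then add 0.6087 M of L.
Step 3:
                    L           E           X
  I             1.901      0.9251        2.61
  C           -0.2816      0.1877      0.2816
  E             1.619       1.113       2.891
  solve Keq expr → x = 0.09386; check Q = 7.046

[L]_eq = 1.619 M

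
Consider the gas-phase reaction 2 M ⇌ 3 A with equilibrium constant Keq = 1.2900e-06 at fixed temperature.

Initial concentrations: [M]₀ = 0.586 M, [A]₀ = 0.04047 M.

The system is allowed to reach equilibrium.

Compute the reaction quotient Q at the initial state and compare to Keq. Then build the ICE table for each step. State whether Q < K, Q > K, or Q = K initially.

Q₀ = 1.9302e-04; Q > K (proceeds reverse)

Q₀ = 1.9302e-04 vs Keq = 1.2900e-06 ⇒ Q>K, reverse
Step 1:
                  M         A
  Initial     0.586   0.04047
  Change    0.02177  -0.03266
  Equil      0.6078  0.007811
  solve Keq expr → x = -0.01089; check Q = 1.2900e-06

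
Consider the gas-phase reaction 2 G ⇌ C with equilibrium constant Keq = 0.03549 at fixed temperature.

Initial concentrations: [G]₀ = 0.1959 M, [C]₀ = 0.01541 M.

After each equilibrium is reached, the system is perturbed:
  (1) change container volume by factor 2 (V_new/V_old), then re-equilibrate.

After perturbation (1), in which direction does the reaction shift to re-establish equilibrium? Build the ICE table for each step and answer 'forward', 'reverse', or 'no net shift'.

Q₀ = 0.4015 vs Keq = 0.03549 ⇒ Q>K, reverse
Step 1:
                  G         C
  init       0.1959   0.01541
  Δ         0.02728  -0.01364
  eq         0.2232  0.001768
  solve Keq expr → x = -0.01364; check Q = 0.03549
Then change container volume by factor 2 (V_new/V_old).
Step 2:
                  G         C
  init       0.1116 8.8390e-04
  Δ       8.7006e-04 -4.3503e-04
  eq         0.1125 4.4887e-04
  solve Keq expr → x = -4.3503e-04; check Q = 0.03549

Direction: reverse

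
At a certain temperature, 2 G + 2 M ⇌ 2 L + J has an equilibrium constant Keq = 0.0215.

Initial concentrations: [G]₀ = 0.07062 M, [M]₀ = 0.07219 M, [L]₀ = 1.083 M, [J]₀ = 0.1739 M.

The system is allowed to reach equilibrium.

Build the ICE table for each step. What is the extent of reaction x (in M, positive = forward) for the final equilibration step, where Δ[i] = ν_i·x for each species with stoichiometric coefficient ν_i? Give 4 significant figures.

Q₀ = 7848 vs Keq = 0.0215 ⇒ Q>K, reverse
Step 1:
                   G          M          L          J
  Initial    0.07062    0.07219      1.083     0.1739
  Change      0.3454     0.3454    -0.3454    -0.1727
  Equil        0.416     0.4176     0.7376   0.001193
  solve Keq expr → x = -0.1727; check Q = 0.0215

x = -0.1727 M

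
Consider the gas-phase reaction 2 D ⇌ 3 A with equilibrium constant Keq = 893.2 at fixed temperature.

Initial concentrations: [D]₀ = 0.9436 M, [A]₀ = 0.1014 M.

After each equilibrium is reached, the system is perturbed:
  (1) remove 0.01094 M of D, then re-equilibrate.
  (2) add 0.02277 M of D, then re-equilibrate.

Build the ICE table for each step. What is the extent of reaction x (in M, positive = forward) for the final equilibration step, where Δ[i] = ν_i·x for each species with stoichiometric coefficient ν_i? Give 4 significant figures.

x = 0.01044 M

Q₀ = 0.001171 vs Keq = 893.2 ⇒ Q<K, forward
Step 1:
                  D         A
  Initial    0.9436    0.1014
  Change    -0.8863     1.329
  Equil     0.05727     1.431
  solve Keq expr → x = 0.4432; check Q = 893.2
Then remove 0.01094 M of D.
Step 2:
                  D         A
  Initial   0.04633     1.431
  Change    0.01004  -0.01506
  Equil     0.05637     1.416
  solve Keq expr → x = -0.005019; check Q = 893.2
Then add 0.02277 M of D.
Step 3:
                  D         A
  Initial   0.07914     1.416
  Change   -0.02089   0.03133
  Equil     0.05825     1.447
  solve Keq expr → x = 0.01044; check Q = 893.2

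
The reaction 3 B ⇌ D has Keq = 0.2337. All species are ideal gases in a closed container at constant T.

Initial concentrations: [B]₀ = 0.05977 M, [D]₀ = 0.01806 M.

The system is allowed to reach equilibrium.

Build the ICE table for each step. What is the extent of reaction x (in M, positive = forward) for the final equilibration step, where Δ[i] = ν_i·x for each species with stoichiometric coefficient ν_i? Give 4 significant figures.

x = -0.01772 M

Q₀ = 84.58 vs Keq = 0.2337 ⇒ Q>K, reverse
Step 1:
                   B          D
  init       0.05977    0.01806
  Δ          0.05317   -0.01772
  eq          0.1129 3.3667e-04
  solve Keq expr → x = -0.01772; check Q = 0.2337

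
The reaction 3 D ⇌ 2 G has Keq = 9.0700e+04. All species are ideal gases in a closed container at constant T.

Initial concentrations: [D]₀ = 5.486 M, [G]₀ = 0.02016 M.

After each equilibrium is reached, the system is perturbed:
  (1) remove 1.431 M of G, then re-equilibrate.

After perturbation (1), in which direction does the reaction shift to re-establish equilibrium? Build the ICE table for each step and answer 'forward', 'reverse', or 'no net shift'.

Q₀ = 2.4616e-06 vs Keq = 9.0700e+04 ⇒ Q<K, forward
Step 1:
                   D          G
  I            5.486    0.02016
  C           -5.433      3.622
  E          0.05269      3.642
  solve Keq expr → x = 1.811; check Q = 9.0700e+04
Then remove 1.431 M of G.
Step 2:
                   D          G
  I          0.05269      2.211
  C          -0.0148   0.009866
  E          0.03789      2.221
  solve Keq expr → x = 0.004933; check Q = 9.0700e+04

Direction: forward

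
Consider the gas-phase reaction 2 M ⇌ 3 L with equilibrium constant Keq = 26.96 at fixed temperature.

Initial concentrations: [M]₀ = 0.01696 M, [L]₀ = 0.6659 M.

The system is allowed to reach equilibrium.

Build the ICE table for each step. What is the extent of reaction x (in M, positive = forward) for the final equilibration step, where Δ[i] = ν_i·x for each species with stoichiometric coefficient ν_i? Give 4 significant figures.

Q₀ = 1027 vs Keq = 26.96 ⇒ Q>K, reverse
Step 1:
                    M           L
  I           0.01696      0.6659
  C           0.06543    -0.09815
  E           0.08239      0.5678
  solve Keq expr → x = -0.03272; check Q = 26.96

x = -0.03272 M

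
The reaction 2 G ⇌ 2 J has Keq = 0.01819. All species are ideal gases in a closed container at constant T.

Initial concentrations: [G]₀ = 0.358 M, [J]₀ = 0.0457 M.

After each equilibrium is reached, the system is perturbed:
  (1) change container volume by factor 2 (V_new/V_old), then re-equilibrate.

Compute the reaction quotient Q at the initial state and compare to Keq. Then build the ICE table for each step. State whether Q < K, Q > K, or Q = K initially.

Q₀ = 0.0163 vs Keq = 0.01819 ⇒ Q<K, forward
Step 1:
                    G           J
  Initial       0.358      0.0457
  Change    -0.002277    0.002277
  Equil        0.3557     0.04798
  solve Keq expr → x = 0.001138; check Q = 0.01819
Then change container volume by factor 2 (V_new/V_old).
Step 2:
                    G           J
  Initial      0.1779     0.02399
  Change            0           0
  Equil        0.1779     0.02399
  solve Keq expr → x = 0; check Q = 0.01819

Q₀ = 0.0163; Q < K (proceeds forward)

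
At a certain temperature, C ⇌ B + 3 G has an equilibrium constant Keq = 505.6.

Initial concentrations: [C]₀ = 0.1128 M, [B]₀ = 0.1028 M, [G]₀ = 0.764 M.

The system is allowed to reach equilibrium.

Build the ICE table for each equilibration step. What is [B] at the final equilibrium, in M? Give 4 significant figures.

Q₀ = 0.4064 vs Keq = 505.6 ⇒ Q<K, forward
Step 1:
                   C          B          G
  init        0.1128     0.1028      0.764
  Δ          -0.1122     0.1122     0.3367
  eq      5.6716e-04      0.215      1.101
  solve Keq expr → x = 0.1122; check Q = 505.6

[B]_eq = 0.215 M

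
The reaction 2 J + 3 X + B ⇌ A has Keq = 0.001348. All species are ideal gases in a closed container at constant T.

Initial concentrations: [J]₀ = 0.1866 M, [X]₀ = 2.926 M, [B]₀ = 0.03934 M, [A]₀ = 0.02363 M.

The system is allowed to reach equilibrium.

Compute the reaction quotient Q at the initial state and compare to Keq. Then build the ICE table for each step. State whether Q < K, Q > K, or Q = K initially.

Q₀ = 0.6886 vs Keq = 0.001348 ⇒ Q>K, reverse
Step 1:
                  J         X         B         A
  I          0.1866     2.926   0.03934   0.02363
  C         0.04701   0.07052   0.02351  -0.02351
  E          0.2336     2.997   0.06285 1.2439e-04
  solve Keq expr → x = -0.02351; check Q = 0.001348

Q₀ = 0.6886; Q > K (proceeds reverse)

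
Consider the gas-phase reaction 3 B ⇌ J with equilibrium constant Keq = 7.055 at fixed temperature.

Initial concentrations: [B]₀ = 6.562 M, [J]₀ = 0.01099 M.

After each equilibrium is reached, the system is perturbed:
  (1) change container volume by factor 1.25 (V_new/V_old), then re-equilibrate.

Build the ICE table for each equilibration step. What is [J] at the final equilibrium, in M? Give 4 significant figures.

[J]_eq = 1.557 M

Q₀ = 3.8895e-05 vs Keq = 7.055 ⇒ Q<K, forward
Step 1:
                   B          J
  I            6.562    0.01099
  C           -5.907      1.969
  E           0.6547       1.98
  solve Keq expr → x = 1.969; check Q = 7.055
Then change container volume by factor 1.25 (V_new/V_old).
Step 2:
                   B          J
  I           0.5238      1.584
  C          0.08056   -0.02685
  E           0.6043      1.557
  solve Keq expr → x = -0.02685; check Q = 7.055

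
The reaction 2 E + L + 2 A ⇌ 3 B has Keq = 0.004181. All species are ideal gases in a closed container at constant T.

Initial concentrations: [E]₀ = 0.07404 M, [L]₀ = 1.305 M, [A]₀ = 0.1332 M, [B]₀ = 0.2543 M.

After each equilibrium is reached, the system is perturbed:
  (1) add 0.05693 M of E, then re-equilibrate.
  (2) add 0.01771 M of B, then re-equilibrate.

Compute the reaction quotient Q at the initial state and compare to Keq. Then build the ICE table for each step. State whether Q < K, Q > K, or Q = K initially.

Q₀ = 129.6 vs Keq = 0.004181 ⇒ Q>K, reverse
Step 1:
                  E         L         A         B
  Initial   0.07404     1.305    0.1332    0.2543
  Change     0.1505   0.07523    0.1505   -0.2257
  Equil      0.2245      1.38    0.2837    0.0286
  solve Keq expr → x = -0.07523; check Q = 0.004181
Then add 0.05693 M of E.
Step 2:
                  E         L         A         B
  Initial    0.2814      1.38    0.2837    0.0286
  Change  -0.002801   -0.0014 -0.002801  0.004201
  Equil      0.2786     1.379    0.2809   0.03281
  solve Keq expr → x = 0.0014; check Q = 0.004181
Then add 0.01771 M of B.
Step 3:
                  E         L         A         B
  Initial    0.2786     1.379    0.2809   0.05052
  Change    0.01066  0.005329   0.01066  -0.01599
  Equil      0.2893     1.384    0.2915   0.03453
  solve Keq expr → x = -0.005329; check Q = 0.004181

Q₀ = 129.6; Q > K (proceeds reverse)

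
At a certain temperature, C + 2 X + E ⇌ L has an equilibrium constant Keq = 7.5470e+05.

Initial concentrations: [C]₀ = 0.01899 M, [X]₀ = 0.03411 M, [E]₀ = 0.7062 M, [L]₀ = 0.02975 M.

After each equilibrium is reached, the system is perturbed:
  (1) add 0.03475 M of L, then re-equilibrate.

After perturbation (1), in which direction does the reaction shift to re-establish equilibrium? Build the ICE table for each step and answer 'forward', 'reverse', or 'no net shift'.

Q₀ = 1907 vs Keq = 7.5470e+05 ⇒ Q<K, forward
Step 1:
                    C           X           E           L
  Initial     0.01899     0.03411      0.7062     0.02975
  Change      -0.0148     -0.0296     -0.0148      0.0148
  Equil      0.004192    0.004513      0.6914     0.04455
  solve Keq expr → x = 0.0148; check Q = 7.5470e+05
Then add 0.03475 M of L.
Step 2:
                    C           X           E           L
  Initial    0.004192    0.004513      0.6914      0.0793
  Change   5.5999e-04     0.00112  5.5999e-04 -5.5999e-04
  Equil      0.004752    0.005633       0.692     0.07874
  solve Keq expr → x = -5.5999e-04; check Q = 7.5470e+05

Direction: reverse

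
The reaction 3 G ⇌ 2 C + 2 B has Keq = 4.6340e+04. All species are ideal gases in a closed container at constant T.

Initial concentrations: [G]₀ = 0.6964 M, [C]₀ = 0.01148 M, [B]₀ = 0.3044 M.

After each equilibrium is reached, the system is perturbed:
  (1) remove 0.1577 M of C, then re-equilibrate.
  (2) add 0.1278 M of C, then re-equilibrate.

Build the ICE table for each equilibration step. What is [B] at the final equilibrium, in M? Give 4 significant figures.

[B]_eq = 0.7598 M

Q₀ = 3.6157e-05 vs Keq = 4.6340e+04 ⇒ Q<K, forward
Step 1:
                   G          C          B
  I           0.6964    0.01148     0.3044
  C          -0.6825      0.455      0.455
  E          0.01394     0.4665     0.7594
  solve Keq expr → x = 0.2275; check Q = 4.6340e+04
Then remove 0.1577 M of C.
Step 2:
                   G          C          B
  I          0.01394     0.3088     0.7594
  C        -0.003281   0.002188   0.002188
  E          0.01066     0.3109     0.7616
  solve Keq expr → x = 0.001094; check Q = 4.6340e+04
Then add 0.1278 M of C.
Step 3:
                   G          C          B
  I          0.01066     0.4387     0.7616
  C         0.002692  -0.001795  -0.001795
  E          0.01335     0.4369     0.7598
  solve Keq expr → x = -8.9730e-04; check Q = 4.6340e+04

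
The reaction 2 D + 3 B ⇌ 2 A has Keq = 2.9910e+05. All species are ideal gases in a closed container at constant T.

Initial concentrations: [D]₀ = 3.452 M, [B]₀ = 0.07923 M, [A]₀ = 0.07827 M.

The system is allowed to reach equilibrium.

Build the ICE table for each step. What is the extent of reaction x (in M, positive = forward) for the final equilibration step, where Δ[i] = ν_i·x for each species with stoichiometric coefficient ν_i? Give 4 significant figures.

x = 0.02584 M

Q₀ = 1.034 vs Keq = 2.9910e+05 ⇒ Q<K, forward
Step 1:
                  D         B         A
  Initial     3.452   0.07923   0.07827
  Change   -0.05169  -0.07753   0.05169
  Equil         3.4  0.001697      0.13
  solve Keq expr → x = 0.02584; check Q = 2.9910e+05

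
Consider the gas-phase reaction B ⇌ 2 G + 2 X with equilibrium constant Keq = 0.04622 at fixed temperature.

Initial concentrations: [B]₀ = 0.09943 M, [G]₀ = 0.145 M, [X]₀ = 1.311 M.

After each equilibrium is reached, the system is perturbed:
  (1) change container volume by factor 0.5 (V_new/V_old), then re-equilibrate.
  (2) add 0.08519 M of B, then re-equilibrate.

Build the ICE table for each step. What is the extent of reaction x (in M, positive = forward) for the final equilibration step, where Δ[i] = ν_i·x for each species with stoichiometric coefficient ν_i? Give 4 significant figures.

x = 0.003024 M

Q₀ = 0.3634 vs Keq = 0.04622 ⇒ Q>K, reverse
Step 1:
                   B          G          X
  I          0.09943      0.145      1.311
  C          0.03991   -0.07982   -0.07982
  E           0.1393    0.06518      1.231
  solve Keq expr → x = -0.03991; check Q = 0.04622
Then change container volume by factor 0.5 (V_new/V_old).
Step 2:
                   B          G          X
  I           0.2787     0.1304      2.462
  C          0.03973   -0.07945   -0.07945
  E           0.3184    0.05091      2.383
  solve Keq expr → x = -0.03973; check Q = 0.04622
Then add 0.08519 M of B.
Step 3:
                   B          G          X
  I           0.4036    0.05091      2.383
  C        -0.003024   0.006048   0.006048
  E           0.4006    0.05696      2.389
  solve Keq expr → x = 0.003024; check Q = 0.04622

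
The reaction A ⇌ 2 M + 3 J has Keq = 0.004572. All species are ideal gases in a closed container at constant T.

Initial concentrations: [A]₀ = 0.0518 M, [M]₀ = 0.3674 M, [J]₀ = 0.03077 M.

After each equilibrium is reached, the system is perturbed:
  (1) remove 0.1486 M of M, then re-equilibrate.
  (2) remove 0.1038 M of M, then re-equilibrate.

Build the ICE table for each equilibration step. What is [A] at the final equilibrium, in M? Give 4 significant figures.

Q₀ = 7.5916e-05 vs Keq = 0.004572 ⇒ Q<K, forward
Step 1:
                  A         M         J
  I          0.0518    0.3674   0.03077
  C        -0.02114   0.04227   0.06341
  E         0.03066    0.4097   0.09418
  solve Keq expr → x = 0.02114; check Q = 0.004572
Then remove 0.1486 M of M.
Step 2:
                  A         M         J
  I         0.03066    0.2611   0.09418
  C       -0.006509   0.01302   0.01953
  E         0.02416    0.2741    0.1137
  solve Keq expr → x = 0.006509; check Q = 0.004572
Then remove 0.1038 M of M.
Step 3:
                  A         M         J
  I         0.02416    0.1703    0.1137
  C       -0.006613   0.01323   0.01984
  E         0.01754    0.1835    0.1335
  solve Keq expr → x = 0.006613; check Q = 0.004572

[A]_eq = 0.01754 M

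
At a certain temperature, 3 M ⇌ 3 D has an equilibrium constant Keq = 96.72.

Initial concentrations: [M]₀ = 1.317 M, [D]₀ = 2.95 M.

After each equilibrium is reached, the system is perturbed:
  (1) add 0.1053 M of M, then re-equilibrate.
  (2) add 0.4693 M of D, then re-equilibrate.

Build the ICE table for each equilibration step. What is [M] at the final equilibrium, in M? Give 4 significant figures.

Q₀ = 11.24 vs Keq = 96.72 ⇒ Q<K, forward
Step 1:
                   M          D
  Initial      1.317       2.95
  Change     -0.5537     0.5537
  Equil       0.7633      3.504
  solve Keq expr → x = 0.1846; check Q = 96.72
Then add 0.1053 M of M.
Step 2:
                   M          D
  Initial     0.8686      3.504
  Change    -0.08646    0.08646
  Equil       0.7821       3.59
  solve Keq expr → x = 0.02882; check Q = 96.72
Then add 0.4693 M of D.
Step 3:
                   M          D
  Initial     0.7821      4.059
  Change     0.08395   -0.08395
  Equil       0.8661      3.976
  solve Keq expr → x = -0.02798; check Q = 96.72

[M]_eq = 0.8661 M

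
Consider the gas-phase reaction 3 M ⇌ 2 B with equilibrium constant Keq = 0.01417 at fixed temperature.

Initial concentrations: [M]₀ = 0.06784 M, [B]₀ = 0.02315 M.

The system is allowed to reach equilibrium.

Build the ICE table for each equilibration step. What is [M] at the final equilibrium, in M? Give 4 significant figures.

Q₀ = 1.717 vs Keq = 0.01417 ⇒ Q>K, reverse
Step 1:
                  M         B
  init      0.06784   0.02315
  Δ         0.02932  -0.01955
  eq        0.09716  0.003605
  solve Keq expr → x = -0.009773; check Q = 0.01417

[M]_eq = 0.09716 M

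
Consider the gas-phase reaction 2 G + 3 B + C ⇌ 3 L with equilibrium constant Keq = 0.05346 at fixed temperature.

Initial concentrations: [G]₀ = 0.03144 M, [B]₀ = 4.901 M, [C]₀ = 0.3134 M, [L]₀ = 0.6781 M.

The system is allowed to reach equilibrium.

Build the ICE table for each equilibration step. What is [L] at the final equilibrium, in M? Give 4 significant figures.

Q₀ = 8.55 vs Keq = 0.05346 ⇒ Q>K, reverse
Step 1:
                  G         B         C         L
  init      0.03144     4.901    0.3134    0.6781
  Δ          0.1504    0.2257   0.07522   -0.2257
  eq         0.1819     5.127    0.3886    0.4524
  solve Keq expr → x = -0.07522; check Q = 0.05346

[L]_eq = 0.4524 M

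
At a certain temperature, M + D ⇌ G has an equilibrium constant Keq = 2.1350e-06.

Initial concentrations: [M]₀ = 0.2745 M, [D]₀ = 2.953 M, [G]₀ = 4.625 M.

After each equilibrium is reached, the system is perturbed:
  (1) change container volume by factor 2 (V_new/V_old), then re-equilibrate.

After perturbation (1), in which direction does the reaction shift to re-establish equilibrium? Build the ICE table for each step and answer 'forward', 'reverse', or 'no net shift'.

Direction: reverse

Q₀ = 5.706 vs Keq = 2.1350e-06 ⇒ Q>K, reverse
Step 1:
                   M          D          G
  init        0.2745      2.953      4.625
  Δ            4.625      4.625     -4.625
  eq           4.899      7.578 7.9267e-05
  solve Keq expr → x = -4.625; check Q = 2.1350e-06
Then change container volume by factor 2 (V_new/V_old).
Step 2:
                   M          D          G
  init          2.45      3.789 3.9634e-05
  Δ       1.9816e-05 1.9816e-05 -1.9816e-05
  eq            2.45      3.789 1.9817e-05
  solve Keq expr → x = -1.9816e-05; check Q = 2.1350e-06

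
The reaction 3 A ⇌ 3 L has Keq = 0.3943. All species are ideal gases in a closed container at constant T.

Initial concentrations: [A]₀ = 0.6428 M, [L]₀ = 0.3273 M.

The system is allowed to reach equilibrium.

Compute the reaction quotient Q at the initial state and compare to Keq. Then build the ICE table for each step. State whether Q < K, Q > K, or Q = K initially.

Q₀ = 0.132; Q < K (proceeds forward)

Q₀ = 0.132 vs Keq = 0.3943 ⇒ Q<K, forward
Step 1:
                    A           L
  Initial      0.6428      0.3273
  Change     -0.08311     0.08311
  Equil        0.5597      0.4104
  solve Keq expr → x = 0.0277; check Q = 0.3943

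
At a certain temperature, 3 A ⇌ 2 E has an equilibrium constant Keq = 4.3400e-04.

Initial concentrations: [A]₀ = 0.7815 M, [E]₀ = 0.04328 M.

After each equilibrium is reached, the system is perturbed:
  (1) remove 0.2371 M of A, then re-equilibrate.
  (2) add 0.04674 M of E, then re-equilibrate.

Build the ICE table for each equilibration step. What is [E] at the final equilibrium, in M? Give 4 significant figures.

[E]_eq = 0.01124 M

Q₀ = 0.003925 vs Keq = 4.3400e-04 ⇒ Q>K, reverse
Step 1:
                  A         E
  init       0.7815   0.04328
  Δ         0.04159  -0.02772
  eq         0.8231   0.01556
  solve Keq expr → x = -0.01386; check Q = 4.3400e-04
Then remove 0.2371 M of A.
Step 2:
                  A         E
  init        0.586   0.01556
  Δ        0.008993 -0.005996
  eq          0.595  0.009561
  solve Keq expr → x = -0.002998; check Q = 4.3400e-04
Then add 0.04674 M of E.
Step 3:
                  A         E
  init        0.595    0.0563
  Δ          0.0676  -0.04507
  eq         0.6626   0.01124
  solve Keq expr → x = -0.02253; check Q = 4.3400e-04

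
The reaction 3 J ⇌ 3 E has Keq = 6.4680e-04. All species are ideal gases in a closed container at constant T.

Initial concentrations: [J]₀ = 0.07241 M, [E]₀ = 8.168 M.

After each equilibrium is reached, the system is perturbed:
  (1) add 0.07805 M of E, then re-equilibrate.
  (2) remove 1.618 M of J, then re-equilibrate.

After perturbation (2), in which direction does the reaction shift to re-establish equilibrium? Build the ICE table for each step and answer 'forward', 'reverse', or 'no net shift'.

Q₀ = 1.4353e+06 vs Keq = 6.4680e-04 ⇒ Q>K, reverse
Step 1:
                  J         E
  Initial   0.07241     8.168
  Change      7.512    -7.512
  Equil       7.584    0.6559
  solve Keq expr → x = -2.504; check Q = 6.4680e-04
Then add 0.07805 M of E.
Step 2:
                  J         E
  Initial     7.584     0.734
  Change    0.07184  -0.07184
  Equil       7.656    0.6621
  solve Keq expr → x = -0.02395; check Q = 6.4680e-04
Then remove 1.618 M of J.
Step 3:
                  J         E
  Initial     6.038    0.6621
  Change     0.1288   -0.1288
  Equil       6.167    0.5333
  solve Keq expr → x = -0.04293; check Q = 6.4680e-04

Direction: reverse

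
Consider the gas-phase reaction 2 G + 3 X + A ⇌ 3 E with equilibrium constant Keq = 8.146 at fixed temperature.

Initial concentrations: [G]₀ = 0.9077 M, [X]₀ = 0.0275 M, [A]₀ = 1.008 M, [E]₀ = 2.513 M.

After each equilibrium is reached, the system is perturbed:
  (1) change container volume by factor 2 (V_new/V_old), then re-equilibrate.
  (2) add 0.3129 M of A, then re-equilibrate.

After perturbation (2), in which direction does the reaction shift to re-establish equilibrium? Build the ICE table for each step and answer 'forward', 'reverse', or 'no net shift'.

Q₀ = 9.1883e+05 vs Keq = 8.146 ⇒ Q>K, reverse
Step 1:
                    G           X           A           E
  Initial      0.9077      0.0275       1.008       2.513
  Change       0.4469      0.6704      0.2235     -0.6704
  Equil         1.355      0.6979       1.231       1.843
  solve Keq expr → x = -0.2235; check Q = 8.146
Then change container volume by factor 2 (V_new/V_old).
Step 2:
                    G           X           A           E
  Initial      0.6773      0.3489      0.6157      0.9213
  Change       0.1066      0.1599     0.05331     -0.1599
  Equil        0.7839      0.5089       0.669      0.7614
  solve Keq expr → x = -0.05331; check Q = 8.146
Then add 0.3129 M of A.
Step 3:
                    G           X           A           E
  Initial      0.7839      0.5089      0.9819      0.7614
  Change     -0.02129    -0.03194    -0.01065     0.03194
  Equil        0.7626      0.4769      0.9713      0.7933
  solve Keq expr → x = 0.01065; check Q = 8.146

Direction: forward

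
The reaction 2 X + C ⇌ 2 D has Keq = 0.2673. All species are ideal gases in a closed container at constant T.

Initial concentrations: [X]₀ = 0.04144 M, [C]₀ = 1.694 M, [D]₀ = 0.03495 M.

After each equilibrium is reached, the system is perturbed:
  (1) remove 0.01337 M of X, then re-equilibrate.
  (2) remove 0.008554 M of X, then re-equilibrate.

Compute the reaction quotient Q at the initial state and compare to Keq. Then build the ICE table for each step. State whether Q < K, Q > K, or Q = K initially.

Q₀ = 0.4199 vs Keq = 0.2673 ⇒ Q>K, reverse
Step 1:
                    X           C           D
  Initial     0.04144       1.694     0.03495
  Change     0.004212    0.002106   -0.004212
  Equil       0.04565       1.696     0.03074
  solve Keq expr → x = -0.002106; check Q = 0.2673
Then remove 0.01337 M of X.
Step 2:
                    X           C           D
  Initial     0.03228       1.696     0.03074
  Change     0.005368    0.002684   -0.005368
  Equil       0.03765       1.699     0.02537
  solve Keq expr → x = -0.002684; check Q = 0.2673
Then remove 0.008554 M of X.
Step 3:
                    X           C           D
  Initial      0.0291       1.699     0.02537
  Change     0.003437    0.001719   -0.003437
  Equil       0.03253       1.701     0.02193
  solve Keq expr → x = -0.001719; check Q = 0.2673

Q₀ = 0.4199; Q > K (proceeds reverse)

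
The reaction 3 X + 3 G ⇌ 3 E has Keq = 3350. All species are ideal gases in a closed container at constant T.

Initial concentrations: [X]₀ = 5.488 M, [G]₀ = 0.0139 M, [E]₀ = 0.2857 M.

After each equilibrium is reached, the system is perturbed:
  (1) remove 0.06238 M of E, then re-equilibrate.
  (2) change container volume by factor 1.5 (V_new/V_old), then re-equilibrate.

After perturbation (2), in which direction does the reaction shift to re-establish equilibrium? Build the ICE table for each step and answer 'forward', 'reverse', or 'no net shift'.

Direction: reverse

Q₀ = 52.53 vs Keq = 3350 ⇒ Q<K, forward
Step 1:
                   X          G          E
  I            5.488     0.0139     0.2857
  C         -0.01029   -0.01029    0.01029
  E            5.478   0.003611      0.296
  solve Keq expr → x = 0.00343; check Q = 3350
Then remove 0.06238 M of E.
Step 2:
                   X          G          E
  I            5.478   0.003611     0.2336
  C       -7.5152e-04 -7.5152e-04 7.5152e-04
  E            5.477    0.00286     0.2344
  solve Keq expr → x = 2.5051e-04; check Q = 3350
Then change container volume by factor 1.5 (V_new/V_old).
Step 3:
                   X          G          E
  I            3.651   0.001907     0.1562
  C       9.3540e-04 9.3540e-04 -9.3540e-04
  E            3.652   0.002842     0.1553
  solve Keq expr → x = -3.1180e-04; check Q = 3350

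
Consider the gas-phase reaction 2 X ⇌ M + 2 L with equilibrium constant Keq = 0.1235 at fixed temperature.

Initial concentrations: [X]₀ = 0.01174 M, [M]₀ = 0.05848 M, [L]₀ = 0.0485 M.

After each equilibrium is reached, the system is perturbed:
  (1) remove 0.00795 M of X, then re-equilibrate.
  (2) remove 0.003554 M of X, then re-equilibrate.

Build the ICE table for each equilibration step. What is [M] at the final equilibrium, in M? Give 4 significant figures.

[M]_eq = 0.04917 M

Q₀ = 0.9981 vs Keq = 0.1235 ⇒ Q>K, reverse
Step 1:
                   X          M          L
  init       0.01174    0.05848     0.0485
  Δ          0.01203  -0.006015   -0.01203
  eq         0.02377    0.05246    0.03647
  solve Keq expr → x = -0.006015; check Q = 0.1235
Then remove 0.00795 M of X.
Step 2:
                   X          M          L
  init       0.01582    0.05246    0.03647
  Δ         0.004538  -0.002269  -0.004538
  eq         0.02036     0.0502    0.03193
  solve Keq expr → x = -0.002269; check Q = 0.1235
Then remove 0.003554 M of X.
Step 3:
                   X          M          L
  init        0.0168     0.0502    0.03193
  Δ         0.002051  -0.001025  -0.002051
  eq         0.01885    0.04917    0.02988
  solve Keq expr → x = -0.001025; check Q = 0.1235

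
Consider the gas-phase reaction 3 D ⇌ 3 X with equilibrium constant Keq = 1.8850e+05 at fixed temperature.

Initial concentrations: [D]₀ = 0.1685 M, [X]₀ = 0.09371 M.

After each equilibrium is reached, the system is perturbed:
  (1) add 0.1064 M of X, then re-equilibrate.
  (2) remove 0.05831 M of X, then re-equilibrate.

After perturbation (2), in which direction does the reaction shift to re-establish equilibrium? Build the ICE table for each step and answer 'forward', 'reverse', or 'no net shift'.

Q₀ = 0.172 vs Keq = 1.8850e+05 ⇒ Q<K, forward
Step 1:
                   D          X
  Initial     0.1685    0.09371
  Change      -0.164      0.164
  Equil     0.004495     0.2577
  solve Keq expr → x = 0.05467; check Q = 1.8850e+05
Then add 0.1064 M of X.
Step 2:
                   D          X
  Initial   0.004495     0.3641
  Change    0.001824  -0.001824
  Equil     0.006319     0.3623
  solve Keq expr → x = -6.0796e-04; check Q = 1.8850e+05
Then remove 0.05831 M of X.
Step 3:
                   D          X
  Initial   0.006319      0.304
  Change  -9.9953e-04 9.9953e-04
  Equil     0.005319      0.305
  solve Keq expr → x = 3.3318e-04; check Q = 1.8850e+05

Direction: forward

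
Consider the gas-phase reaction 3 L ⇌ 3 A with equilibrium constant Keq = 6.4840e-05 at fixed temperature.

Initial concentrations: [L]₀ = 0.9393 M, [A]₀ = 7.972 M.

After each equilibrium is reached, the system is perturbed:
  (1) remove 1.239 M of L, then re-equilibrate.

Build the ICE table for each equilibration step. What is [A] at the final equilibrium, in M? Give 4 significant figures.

[A]_eq = 0.2963 M

Q₀ = 611.3 vs Keq = 6.4840e-05 ⇒ Q>K, reverse
Step 1:
                    L           A
  Initial      0.9393       7.972
  Change        7.628      -7.628
  Equil         8.567      0.3442
  solve Keq expr → x = -2.543; check Q = 6.4840e-05
Then remove 1.239 M of L.
Step 2:
                    L           A
  Initial       7.328      0.3442
  Change      0.04785    -0.04785
  Equil         7.376      0.2963
  solve Keq expr → x = -0.01595; check Q = 6.4840e-05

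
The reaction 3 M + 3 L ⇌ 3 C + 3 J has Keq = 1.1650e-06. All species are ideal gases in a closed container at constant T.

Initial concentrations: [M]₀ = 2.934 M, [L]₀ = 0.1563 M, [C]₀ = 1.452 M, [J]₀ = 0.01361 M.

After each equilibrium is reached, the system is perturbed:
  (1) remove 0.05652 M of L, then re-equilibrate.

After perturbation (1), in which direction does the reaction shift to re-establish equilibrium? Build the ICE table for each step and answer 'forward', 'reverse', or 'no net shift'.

Direction: reverse

Q₀ = 8.0023e-05 vs Keq = 1.1650e-06 ⇒ Q>K, reverse
Step 1:
                   M          L          C          J
  I            2.934     0.1563      1.452    0.01361
  C          0.01004    0.01004   -0.01004   -0.01004
  E            2.944     0.1663      1.442   0.003573
  solve Keq expr → x = -0.003346; check Q = 1.1650e-06
Then remove 0.05652 M of L.
Step 2:
                   M          L          C          J
  I            2.944     0.1098      1.442   0.003573
  C         0.001186   0.001186  -0.001186  -0.001186
  E            2.945      0.111      1.441   0.002388
  solve Keq expr → x = -3.9528e-04; check Q = 1.1650e-06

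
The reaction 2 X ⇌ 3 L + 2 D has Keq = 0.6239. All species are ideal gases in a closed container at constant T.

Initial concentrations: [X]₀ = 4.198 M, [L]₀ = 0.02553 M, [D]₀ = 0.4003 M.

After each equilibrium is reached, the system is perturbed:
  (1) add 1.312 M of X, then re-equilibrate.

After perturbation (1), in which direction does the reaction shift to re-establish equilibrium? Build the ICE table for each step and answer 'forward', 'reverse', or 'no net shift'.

Q₀ = 1.5130e-07 vs Keq = 0.6239 ⇒ Q<K, forward
Step 1:
                   X          L          D
  init         4.198    0.02553     0.4003
  Δ          -0.9827      1.474     0.9827
  eq           3.215        1.5      1.383
  solve Keq expr → x = 0.4914; check Q = 0.6239
Then add 1.312 M of X.
Step 2:
                   X          L          D
  init         4.527        1.5      1.383
  Δ          -0.1481     0.2221     0.1481
  eq           4.379      1.722      1.531
  solve Keq expr → x = 0.07405; check Q = 0.6239

Direction: forward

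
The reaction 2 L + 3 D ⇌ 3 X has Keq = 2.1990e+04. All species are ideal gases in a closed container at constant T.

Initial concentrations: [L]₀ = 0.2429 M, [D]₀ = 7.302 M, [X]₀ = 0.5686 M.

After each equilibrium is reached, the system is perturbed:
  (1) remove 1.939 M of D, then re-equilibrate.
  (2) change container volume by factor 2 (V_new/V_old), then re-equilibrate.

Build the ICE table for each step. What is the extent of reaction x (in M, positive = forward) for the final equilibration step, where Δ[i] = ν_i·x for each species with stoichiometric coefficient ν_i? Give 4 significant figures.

Q₀ = 0.008003 vs Keq = 2.1990e+04 ⇒ Q<K, forward
Step 1:
                  L         D         X
  Initial    0.2429     7.302    0.5686
  Change    -0.2426   -0.3639    0.3639
  Equil   3.3225e-04     6.938    0.9325
  solve Keq expr → x = 0.1213; check Q = 2.1990e+04
Then remove 1.939 M of D.
Step 2:
                  L         D         X
  Initial 3.3225e-04     4.999    0.9325
  Change  2.1065e-04 3.1598e-04 -3.1598e-04
  Equil   5.4290e-04     4.999    0.9321
  solve Keq expr → x = -1.0533e-04; check Q = 2.1990e+04
Then change container volume by factor 2 (V_new/V_old).
Step 3:
                  L         D         X
  Initial 2.7145e-04       2.5    0.4661
  Change  2.7061e-04 4.0591e-04 -4.0591e-04
  Equil   5.4206e-04       2.5    0.4657
  solve Keq expr → x = -1.3530e-04; check Q = 2.1990e+04

x = -1.3530e-04 M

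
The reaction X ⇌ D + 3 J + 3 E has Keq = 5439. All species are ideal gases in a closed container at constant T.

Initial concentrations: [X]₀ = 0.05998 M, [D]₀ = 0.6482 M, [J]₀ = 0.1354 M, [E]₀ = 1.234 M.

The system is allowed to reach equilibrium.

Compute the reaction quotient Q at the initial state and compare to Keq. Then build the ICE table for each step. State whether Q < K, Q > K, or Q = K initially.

Q₀ = 0.05041 vs Keq = 5439 ⇒ Q<K, forward
Step 1:
                   X          D          J          E
  Initial    0.05998     0.6482     0.1354      1.234
  Change    -0.05997    0.05997     0.1799     0.1799
  Equil   1.1536e-05     0.7082     0.3153      1.414
  solve Keq expr → x = 0.05997; check Q = 5439

Q₀ = 0.05041; Q < K (proceeds forward)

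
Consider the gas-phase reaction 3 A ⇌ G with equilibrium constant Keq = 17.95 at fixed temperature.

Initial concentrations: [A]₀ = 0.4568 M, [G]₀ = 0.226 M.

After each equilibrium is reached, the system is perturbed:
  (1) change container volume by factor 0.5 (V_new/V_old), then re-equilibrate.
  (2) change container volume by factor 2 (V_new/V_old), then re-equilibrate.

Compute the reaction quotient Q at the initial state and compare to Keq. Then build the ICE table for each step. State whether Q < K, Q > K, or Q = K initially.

Q₀ = 2.371 vs Keq = 17.95 ⇒ Q<K, forward
Step 1:
                  A         G
  I          0.4568     0.226
  C         -0.2029   0.06765
  E          0.2539    0.2936
  solve Keq expr → x = 0.06765; check Q = 17.95
Then change container volume by factor 0.5 (V_new/V_old).
Step 2:
                  A         G
  I          0.5077    0.5873
  C         -0.1775   0.05916
  E          0.3302    0.6465
  solve Keq expr → x = 0.05916; check Q = 17.95
Then change container volume by factor 2 (V_new/V_old).
Step 3:
                  A         G
  I          0.1651    0.3232
  C         0.08874  -0.02958
  E          0.2539    0.2936
  solve Keq expr → x = -0.02958; check Q = 17.95

Q₀ = 2.371; Q < K (proceeds forward)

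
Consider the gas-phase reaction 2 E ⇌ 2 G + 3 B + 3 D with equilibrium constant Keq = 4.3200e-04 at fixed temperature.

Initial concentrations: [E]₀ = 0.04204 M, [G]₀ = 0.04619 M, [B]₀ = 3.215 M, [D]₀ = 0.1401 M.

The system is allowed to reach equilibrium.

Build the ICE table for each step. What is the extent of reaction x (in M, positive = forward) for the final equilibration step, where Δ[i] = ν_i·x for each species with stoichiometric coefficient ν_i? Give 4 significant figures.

x = -0.01757 M

Q₀ = 0.1103 vs Keq = 4.3200e-04 ⇒ Q>K, reverse
Step 1:
                   E          G          B          D
  I          0.04204    0.04619      3.215     0.1401
  C          0.03515   -0.03515   -0.05272   -0.05272
  E          0.07719    0.01104      3.162    0.08738
  solve Keq expr → x = -0.01757; check Q = 4.3200e-04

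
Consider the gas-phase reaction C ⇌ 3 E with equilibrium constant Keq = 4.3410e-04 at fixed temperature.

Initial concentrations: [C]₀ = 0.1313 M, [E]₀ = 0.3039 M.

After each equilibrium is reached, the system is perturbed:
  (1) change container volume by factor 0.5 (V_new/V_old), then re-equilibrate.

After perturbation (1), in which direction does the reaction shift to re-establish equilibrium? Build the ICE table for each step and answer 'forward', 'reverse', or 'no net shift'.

Direction: reverse

Q₀ = 0.2138 vs Keq = 4.3410e-04 ⇒ Q>K, reverse
Step 1:
                    C           E
  I            0.1313      0.3039
  C           0.08612     -0.2584
  E            0.2174     0.04553
  solve Keq expr → x = -0.08612; check Q = 4.3410e-04
Then change container volume by factor 0.5 (V_new/V_old).
Step 2:
                    C           E
  I            0.4348     0.09106
  C           0.01107    -0.03321
  E            0.4459     0.05785
  solve Keq expr → x = -0.01107; check Q = 4.3410e-04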